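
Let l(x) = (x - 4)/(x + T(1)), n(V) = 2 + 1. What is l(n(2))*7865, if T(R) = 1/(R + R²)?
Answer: -15730/7 ≈ -2247.1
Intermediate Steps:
n(V) = 3
l(x) = (-4 + x)/(½ + x) (l(x) = (x - 4)/(x + 1/(1*(1 + 1))) = (-4 + x)/(x + 1/2) = (-4 + x)/(x + 1*(½)) = (-4 + x)/(x + ½) = (-4 + x)/(½ + x))
l(n(2))*7865 = (2*(-4 + 3)/(1 + 2*3))*7865 = (2*(-1)/(1 + 6))*7865 = (2*(-1)/7)*7865 = (2*(⅐)*(-1))*7865 = -2/7*7865 = -15730/7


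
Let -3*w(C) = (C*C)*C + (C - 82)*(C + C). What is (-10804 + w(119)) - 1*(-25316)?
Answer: -550143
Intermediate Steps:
w(C) = -C³/3 - 2*C*(-82 + C)/3 (w(C) = -((C*C)*C + (C - 82)*(C + C))/3 = -(C²*C + (-82 + C)*(2*C))/3 = -(C³ + 2*C*(-82 + C))/3 = -C³/3 - 2*C*(-82 + C)/3)
(-10804 + w(119)) - 1*(-25316) = (-10804 + (⅓)*119*(164 - 1*119² - 2*119)) - 1*(-25316) = (-10804 + (⅓)*119*(164 - 1*14161 - 238)) + 25316 = (-10804 + (⅓)*119*(164 - 14161 - 238)) + 25316 = (-10804 + (⅓)*119*(-14235)) + 25316 = (-10804 - 564655) + 25316 = -575459 + 25316 = -550143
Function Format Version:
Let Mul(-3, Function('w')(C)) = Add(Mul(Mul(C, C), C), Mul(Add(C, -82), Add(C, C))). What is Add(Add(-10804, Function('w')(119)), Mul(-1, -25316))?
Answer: -550143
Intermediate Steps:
Function('w')(C) = Add(Mul(Rational(-1, 3), Pow(C, 3)), Mul(Rational(-2, 3), C, Add(-82, C))) (Function('w')(C) = Mul(Rational(-1, 3), Add(Mul(Mul(C, C), C), Mul(Add(C, -82), Add(C, C)))) = Mul(Rational(-1, 3), Add(Mul(Pow(C, 2), C), Mul(Add(-82, C), Mul(2, C)))) = Mul(Rational(-1, 3), Add(Pow(C, 3), Mul(2, C, Add(-82, C)))) = Add(Mul(Rational(-1, 3), Pow(C, 3)), Mul(Rational(-2, 3), C, Add(-82, C))))
Add(Add(-10804, Function('w')(119)), Mul(-1, -25316)) = Add(Add(-10804, Mul(Rational(1, 3), 119, Add(164, Mul(-1, Pow(119, 2)), Mul(-2, 119)))), Mul(-1, -25316)) = Add(Add(-10804, Mul(Rational(1, 3), 119, Add(164, Mul(-1, 14161), -238))), 25316) = Add(Add(-10804, Mul(Rational(1, 3), 119, Add(164, -14161, -238))), 25316) = Add(Add(-10804, Mul(Rational(1, 3), 119, -14235)), 25316) = Add(Add(-10804, -564655), 25316) = Add(-575459, 25316) = -550143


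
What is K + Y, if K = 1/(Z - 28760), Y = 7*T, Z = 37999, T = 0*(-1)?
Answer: 1/9239 ≈ 0.00010824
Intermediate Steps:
T = 0
Y = 0 (Y = 7*0 = 0)
K = 1/9239 (K = 1/(37999 - 28760) = 1/9239 ≈ 0.00010824)
K + Y = 1/9239 + 0 = 1/9239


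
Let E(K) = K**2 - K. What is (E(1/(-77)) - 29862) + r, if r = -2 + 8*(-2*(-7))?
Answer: -176399530/5929 ≈ -29752.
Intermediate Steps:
r = 110 (r = -2 + 8*14 = -2 + 112 = 110)
(E(1/(-77)) - 29862) + r = ((-1 + 1/(-77))/(-77) - 29862) + 110 = (-(-1 - 1/77)/77 - 29862) + 110 = (-1/77*(-78/77) - 29862) + 110 = (78/5929 - 29862) + 110 = -177051720/5929 + 110 = -176399530/5929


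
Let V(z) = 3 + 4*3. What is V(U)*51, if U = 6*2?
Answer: 765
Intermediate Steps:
U = 12
V(z) = 15 (V(z) = 3 + 12 = 15)
V(U)*51 = 15*51 = 765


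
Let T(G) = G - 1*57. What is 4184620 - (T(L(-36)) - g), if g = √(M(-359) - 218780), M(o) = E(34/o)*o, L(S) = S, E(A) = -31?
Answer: 4184713 + I*√207651 ≈ 4.1847e+6 + 455.69*I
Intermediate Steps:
T(G) = -57 + G (T(G) = G - 57 = -57 + G)
M(o) = -31*o
g = I*√207651 (g = √(-31*(-359) - 218780) = √(11129 - 218780) = √(-207651) = I*√207651 ≈ 455.69*I)
4184620 - (T(L(-36)) - g) = 4184620 - ((-57 - 36) - I*√207651) = 4184620 - (-93 - I*√207651) = 4184620 + (93 + I*√207651) = 4184713 + I*√207651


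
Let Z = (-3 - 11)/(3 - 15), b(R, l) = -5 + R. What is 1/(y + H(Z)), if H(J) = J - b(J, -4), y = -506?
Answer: -1/501 ≈ -0.0019960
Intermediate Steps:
Z = 7/6 (Z = -14/(-12) = -14*(-1/12) = 7/6 ≈ 1.1667)
H(J) = 5 (H(J) = J - (-5 + J) = J + (5 - J) = 5)
1/(y + H(Z)) = 1/(-506 + 5) = 1/(-501) = -1/501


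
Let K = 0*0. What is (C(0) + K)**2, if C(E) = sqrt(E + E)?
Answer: 0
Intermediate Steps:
C(E) = sqrt(2)*sqrt(E) (C(E) = sqrt(2*E) = sqrt(2)*sqrt(E))
K = 0
(C(0) + K)**2 = (sqrt(2)*sqrt(0) + 0)**2 = (sqrt(2)*0 + 0)**2 = (0 + 0)**2 = 0**2 = 0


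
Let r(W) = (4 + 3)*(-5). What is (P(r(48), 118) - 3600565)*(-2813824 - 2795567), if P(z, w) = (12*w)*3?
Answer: 20173148212947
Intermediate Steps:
r(W) = -35 (r(W) = 7*(-5) = -35)
P(z, w) = 36*w
(P(r(48), 118) - 3600565)*(-2813824 - 2795567) = (36*118 - 3600565)*(-2813824 - 2795567) = (4248 - 3600565)*(-5609391) = -3596317*(-5609391) = 20173148212947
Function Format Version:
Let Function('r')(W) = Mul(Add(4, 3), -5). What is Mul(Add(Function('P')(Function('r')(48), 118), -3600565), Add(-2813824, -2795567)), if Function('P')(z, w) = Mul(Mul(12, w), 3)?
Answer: 20173148212947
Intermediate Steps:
Function('r')(W) = -35 (Function('r')(W) = Mul(7, -5) = -35)
Function('P')(z, w) = Mul(36, w)
Mul(Add(Function('P')(Function('r')(48), 118), -3600565), Add(-2813824, -2795567)) = Mul(Add(Mul(36, 118), -3600565), Add(-2813824, -2795567)) = Mul(Add(4248, -3600565), -5609391) = Mul(-3596317, -5609391) = 20173148212947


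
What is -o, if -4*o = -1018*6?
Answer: -1527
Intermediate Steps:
o = 1527 (o = -(-509)*6/2 = -¼*(-6108) = 1527)
-o = -1*1527 = -1527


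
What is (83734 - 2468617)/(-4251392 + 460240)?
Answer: 2384883/3791152 ≈ 0.62907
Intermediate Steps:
(83734 - 2468617)/(-4251392 + 460240) = -2384883/(-3791152) = -2384883*(-1/3791152) = 2384883/3791152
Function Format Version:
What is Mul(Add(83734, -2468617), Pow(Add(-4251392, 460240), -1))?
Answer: Rational(2384883, 3791152) ≈ 0.62907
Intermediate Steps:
Mul(Add(83734, -2468617), Pow(Add(-4251392, 460240), -1)) = Mul(-2384883, Pow(-3791152, -1)) = Mul(-2384883, Rational(-1, 3791152)) = Rational(2384883, 3791152)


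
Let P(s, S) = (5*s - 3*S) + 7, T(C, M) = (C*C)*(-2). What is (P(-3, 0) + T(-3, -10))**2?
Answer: 676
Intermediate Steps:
T(C, M) = -2*C**2 (T(C, M) = C**2*(-2) = -2*C**2)
P(s, S) = 7 - 3*S + 5*s (P(s, S) = (-3*S + 5*s) + 7 = 7 - 3*S + 5*s)
(P(-3, 0) + T(-3, -10))**2 = ((7 - 3*0 + 5*(-3)) - 2*(-3)**2)**2 = ((7 + 0 - 15) - 2*9)**2 = (-8 - 18)**2 = (-26)**2 = 676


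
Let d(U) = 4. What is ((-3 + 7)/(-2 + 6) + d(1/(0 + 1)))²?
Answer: 25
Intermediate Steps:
((-3 + 7)/(-2 + 6) + d(1/(0 + 1)))² = ((-3 + 7)/(-2 + 6) + 4)² = (4/4 + 4)² = (4*(¼) + 4)² = (1 + 4)² = 5² = 25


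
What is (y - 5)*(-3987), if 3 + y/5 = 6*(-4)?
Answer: 558180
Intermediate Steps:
y = -135 (y = -15 + 5*(6*(-4)) = -15 + 5*(-24) = -15 - 120 = -135)
(y - 5)*(-3987) = (-135 - 5)*(-3987) = -140*(-3987) = 558180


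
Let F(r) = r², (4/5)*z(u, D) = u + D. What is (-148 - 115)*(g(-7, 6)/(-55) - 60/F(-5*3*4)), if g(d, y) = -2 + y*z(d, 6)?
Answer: -27089/660 ≈ -41.044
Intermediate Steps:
z(u, D) = 5*D/4 + 5*u/4 (z(u, D) = 5*(u + D)/4 = 5*(D + u)/4 = 5*D/4 + 5*u/4)
g(d, y) = -2 + y*(15/2 + 5*d/4) (g(d, y) = -2 + y*((5/4)*6 + 5*d/4) = -2 + y*(15/2 + 5*d/4))
(-148 - 115)*(g(-7, 6)/(-55) - 60/F(-5*3*4)) = (-148 - 115)*((-2 + (5/4)*6*(6 - 7))/(-55) - 60/((-5*3*4)²)) = -263*((-2 + (5/4)*6*(-1))*(-1/55) - 60/((-15*4)²)) = -263*((-2 - 15/2)*(-1/55) - 60/((-60)²)) = -263*(-19/2*(-1/55) - 60/3600) = -263*(19/110 - 60*1/3600) = -263*(19/110 - 1/60) = -263*103/660 = -27089/660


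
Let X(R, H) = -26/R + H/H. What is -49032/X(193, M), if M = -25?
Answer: -9463176/167 ≈ -56666.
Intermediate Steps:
X(R, H) = 1 - 26/R (X(R, H) = -26/R + 1 = 1 - 26/R)
-49032/X(193, M) = -49032*193/(-26 + 193) = -49032/((1/193)*167) = -49032/167/193 = -49032*193/167 = -9463176/167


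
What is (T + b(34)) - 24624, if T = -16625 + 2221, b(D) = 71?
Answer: -38957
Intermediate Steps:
T = -14404
(T + b(34)) - 24624 = (-14404 + 71) - 24624 = -14333 - 24624 = -38957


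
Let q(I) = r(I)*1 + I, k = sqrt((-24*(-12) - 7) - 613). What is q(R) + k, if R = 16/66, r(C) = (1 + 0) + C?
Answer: 49/33 + 2*I*sqrt(83) ≈ 1.4848 + 18.221*I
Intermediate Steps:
r(C) = 1 + C
R = 8/33 (R = 16*(1/66) = 8/33 ≈ 0.24242)
k = 2*I*sqrt(83) (k = sqrt((288 - 7) - 613) = sqrt(281 - 613) = sqrt(-332) = 2*I*sqrt(83) ≈ 18.221*I)
q(I) = 1 + 2*I (q(I) = (1 + I)*1 + I = (1 + I) + I = 1 + 2*I)
q(R) + k = (1 + 2*(8/33)) + 2*I*sqrt(83) = (1 + 16/33) + 2*I*sqrt(83) = 49/33 + 2*I*sqrt(83)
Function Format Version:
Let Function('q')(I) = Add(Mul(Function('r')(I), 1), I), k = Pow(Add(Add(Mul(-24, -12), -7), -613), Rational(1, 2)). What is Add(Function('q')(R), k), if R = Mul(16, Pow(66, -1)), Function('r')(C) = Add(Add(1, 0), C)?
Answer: Add(Rational(49, 33), Mul(2, I, Pow(83, Rational(1, 2)))) ≈ Add(1.4848, Mul(18.221, I))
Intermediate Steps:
Function('r')(C) = Add(1, C)
R = Rational(8, 33) (R = Mul(16, Rational(1, 66)) = Rational(8, 33) ≈ 0.24242)
k = Mul(2, I, Pow(83, Rational(1, 2))) (k = Pow(Add(Add(288, -7), -613), Rational(1, 2)) = Pow(Add(281, -613), Rational(1, 2)) = Pow(-332, Rational(1, 2)) = Mul(2, I, Pow(83, Rational(1, 2))) ≈ Mul(18.221, I))
Function('q')(I) = Add(1, Mul(2, I)) (Function('q')(I) = Add(Mul(Add(1, I), 1), I) = Add(Add(1, I), I) = Add(1, Mul(2, I)))
Add(Function('q')(R), k) = Add(Add(1, Mul(2, Rational(8, 33))), Mul(2, I, Pow(83, Rational(1, 2)))) = Add(Add(1, Rational(16, 33)), Mul(2, I, Pow(83, Rational(1, 2)))) = Add(Rational(49, 33), Mul(2, I, Pow(83, Rational(1, 2))))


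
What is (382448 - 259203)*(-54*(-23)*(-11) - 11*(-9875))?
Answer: 11703714935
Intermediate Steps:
(382448 - 259203)*(-54*(-23)*(-11) - 11*(-9875)) = 123245*(1242*(-11) + 108625) = 123245*(-13662 + 108625) = 123245*94963 = 11703714935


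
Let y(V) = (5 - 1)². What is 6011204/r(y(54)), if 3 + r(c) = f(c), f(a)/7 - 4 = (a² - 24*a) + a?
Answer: -6011204/759 ≈ -7919.9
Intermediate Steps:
y(V) = 16 (y(V) = 4² = 16)
f(a) = 28 - 161*a + 7*a² (f(a) = 28 + 7*((a² - 24*a) + a) = 28 + 7*(a² - 23*a) = 28 + (-161*a + 7*a²) = 28 - 161*a + 7*a²)
r(c) = 25 - 161*c + 7*c² (r(c) = -3 + (28 - 161*c + 7*c²) = 25 - 161*c + 7*c²)
6011204/r(y(54)) = 6011204/(25 - 161*16 + 7*16²) = 6011204/(25 - 2576 + 7*256) = 6011204/(25 - 2576 + 1792) = 6011204/(-759) = 6011204*(-1/759) = -6011204/759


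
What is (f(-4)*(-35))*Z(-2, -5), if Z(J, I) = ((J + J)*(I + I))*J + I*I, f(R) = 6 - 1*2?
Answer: 7700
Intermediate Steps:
f(R) = 4 (f(R) = 6 - 2 = 4)
Z(J, I) = I**2 + 4*I*J**2 (Z(J, I) = ((2*J)*(2*I))*J + I**2 = (4*I*J)*J + I**2 = 4*I*J**2 + I**2 = I**2 + 4*I*J**2)
(f(-4)*(-35))*Z(-2, -5) = (4*(-35))*(-5*(-5 + 4*(-2)**2)) = -(-700)*(-5 + 4*4) = -(-700)*(-5 + 16) = -(-700)*11 = -140*(-55) = 7700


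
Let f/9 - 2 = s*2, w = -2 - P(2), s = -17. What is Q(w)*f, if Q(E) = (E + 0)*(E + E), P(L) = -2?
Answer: 0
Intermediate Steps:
w = 0 (w = -2 - 1*(-2) = -2 + 2 = 0)
Q(E) = 2*E² (Q(E) = E*(2*E) = 2*E²)
f = -288 (f = 18 + 9*(-17*2) = 18 + 9*(-34) = 18 - 306 = -288)
Q(w)*f = (2*0²)*(-288) = (2*0)*(-288) = 0*(-288) = 0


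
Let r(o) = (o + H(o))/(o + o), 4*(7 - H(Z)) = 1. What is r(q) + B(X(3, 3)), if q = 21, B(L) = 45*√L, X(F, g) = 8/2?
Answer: 5077/56 ≈ 90.661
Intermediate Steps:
H(Z) = 27/4 (H(Z) = 7 - ¼*1 = 7 - ¼ = 27/4)
X(F, g) = 4 (X(F, g) = 8*(½) = 4)
r(o) = (27/4 + o)/(2*o) (r(o) = (o + 27/4)/(o + o) = (27/4 + o)/((2*o)) = (27/4 + o)*(1/(2*o)) = (27/4 + o)/(2*o))
r(q) + B(X(3, 3)) = (⅛)*(27 + 4*21)/21 + 45*√4 = (⅛)*(1/21)*(27 + 84) + 45*2 = (⅛)*(1/21)*111 + 90 = 37/56 + 90 = 5077/56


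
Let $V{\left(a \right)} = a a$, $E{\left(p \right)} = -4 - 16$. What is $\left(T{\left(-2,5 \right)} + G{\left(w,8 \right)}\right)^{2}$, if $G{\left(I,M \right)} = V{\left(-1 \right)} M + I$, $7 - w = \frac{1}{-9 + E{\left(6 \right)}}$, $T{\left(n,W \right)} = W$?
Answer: $\frac{337561}{841} \approx 401.38$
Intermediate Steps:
$E{\left(p \right)} = -20$ ($E{\left(p \right)} = -4 - 16 = -20$)
$w = \frac{204}{29}$ ($w = 7 - \frac{1}{-9 - 20} = 7 - \frac{1}{-29} = 7 - - \frac{1}{29} = 7 + \frac{1}{29} = \frac{204}{29} \approx 7.0345$)
$V{\left(a \right)} = a^{2}$
$G{\left(I,M \right)} = I + M$ ($G{\left(I,M \right)} = \left(-1\right)^{2} M + I = 1 M + I = M + I = I + M$)
$\left(T{\left(-2,5 \right)} + G{\left(w,8 \right)}\right)^{2} = \left(5 + \left(\frac{204}{29} + 8\right)\right)^{2} = \left(5 + \frac{436}{29}\right)^{2} = \left(\frac{581}{29}\right)^{2} = \frac{337561}{841}$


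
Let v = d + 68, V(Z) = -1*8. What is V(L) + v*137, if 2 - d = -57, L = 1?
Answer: 17391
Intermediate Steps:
V(Z) = -8
d = 59 (d = 2 - 1*(-57) = 2 + 57 = 59)
v = 127 (v = 59 + 68 = 127)
V(L) + v*137 = -8 + 127*137 = -8 + 17399 = 17391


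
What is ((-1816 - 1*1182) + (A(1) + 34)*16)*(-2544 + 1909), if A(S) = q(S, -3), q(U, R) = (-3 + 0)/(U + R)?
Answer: 1543050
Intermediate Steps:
q(U, R) = -3/(R + U)
A(S) = -3/(-3 + S)
((-1816 - 1*1182) + (A(1) + 34)*16)*(-2544 + 1909) = ((-1816 - 1*1182) + (-3/(-3 + 1) + 34)*16)*(-2544 + 1909) = ((-1816 - 1182) + (-3/(-2) + 34)*16)*(-635) = (-2998 + (-3*(-1/2) + 34)*16)*(-635) = (-2998 + (3/2 + 34)*16)*(-635) = (-2998 + (71/2)*16)*(-635) = (-2998 + 568)*(-635) = -2430*(-635) = 1543050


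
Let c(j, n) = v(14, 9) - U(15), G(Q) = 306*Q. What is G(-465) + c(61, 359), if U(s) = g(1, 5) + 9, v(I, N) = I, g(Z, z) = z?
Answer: -142290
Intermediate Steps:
U(s) = 14 (U(s) = 5 + 9 = 14)
c(j, n) = 0 (c(j, n) = 14 - 1*14 = 14 - 14 = 0)
G(-465) + c(61, 359) = 306*(-465) + 0 = -142290 + 0 = -142290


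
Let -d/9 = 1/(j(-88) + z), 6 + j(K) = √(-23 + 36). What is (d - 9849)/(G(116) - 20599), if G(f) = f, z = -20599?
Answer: 107219242737/222984246764 - 3*√13/2898795207932 ≈ 0.48084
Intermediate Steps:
j(K) = -6 + √13 (j(K) = -6 + √(-23 + 36) = -6 + √13)
d = -9/(-20605 + √13) (d = -9/((-6 + √13) - 20599) = -9/(-20605 + √13) ≈ 0.00043686)
(d - 9849)/(G(116) - 20599) = ((4755/10886308 + 3*√13/141522004) - 9849)/(116 - 20599) = (-107219242737/10886308 + 3*√13/141522004)/(-20483) = (-107219242737/10886308 + 3*√13/141522004)*(-1/20483) = 107219242737/222984246764 - 3*√13/2898795207932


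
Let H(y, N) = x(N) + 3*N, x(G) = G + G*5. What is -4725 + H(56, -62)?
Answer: -5283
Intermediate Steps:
x(G) = 6*G (x(G) = G + 5*G = 6*G)
H(y, N) = 9*N (H(y, N) = 6*N + 3*N = 9*N)
-4725 + H(56, -62) = -4725 + 9*(-62) = -4725 - 558 = -5283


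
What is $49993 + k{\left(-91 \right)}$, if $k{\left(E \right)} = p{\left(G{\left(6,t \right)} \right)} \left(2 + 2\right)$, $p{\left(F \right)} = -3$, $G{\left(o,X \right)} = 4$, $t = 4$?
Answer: $49981$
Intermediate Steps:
$k{\left(E \right)} = -12$ ($k{\left(E \right)} = - 3 \left(2 + 2\right) = \left(-3\right) 4 = -12$)
$49993 + k{\left(-91 \right)} = 49993 - 12 = 49981$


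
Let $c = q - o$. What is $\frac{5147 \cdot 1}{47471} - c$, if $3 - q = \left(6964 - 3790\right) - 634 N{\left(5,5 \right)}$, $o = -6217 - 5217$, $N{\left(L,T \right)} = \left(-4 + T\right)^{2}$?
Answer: $- \frac{422344340}{47471} \approx -8896.9$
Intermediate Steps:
$o = -11434$
$q = -2537$ ($q = 3 - \left(\left(6964 - 3790\right) - 634 \left(-4 + 5\right)^{2}\right) = 3 - \left(3174 - 634 \cdot 1^{2}\right) = 3 - \left(3174 - 634\right) = 3 - 2540 = -2537$)
$c = 8897$ ($c = -2537 - -11434 = -2537 + 11434 = 8897$)
$\frac{5147 \cdot 1}{47471} - c = \frac{5147 \cdot 1}{47471} - 8897 = 5147 \cdot \frac{1}{47471} - 8897 = \frac{5147}{47471} - 8897 = - \frac{422344340}{47471}$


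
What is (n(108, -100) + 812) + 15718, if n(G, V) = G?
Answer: 16638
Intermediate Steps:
(n(108, -100) + 812) + 15718 = (108 + 812) + 15718 = 920 + 15718 = 16638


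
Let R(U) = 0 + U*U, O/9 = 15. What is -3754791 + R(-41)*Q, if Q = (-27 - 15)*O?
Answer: -13286061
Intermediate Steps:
O = 135 (O = 9*15 = 135)
R(U) = U² (R(U) = 0 + U² = U²)
Q = -5670 (Q = (-27 - 15)*135 = -42*135 = -5670)
-3754791 + R(-41)*Q = -3754791 + (-41)²*(-5670) = -3754791 + 1681*(-5670) = -3754791 - 9531270 = -13286061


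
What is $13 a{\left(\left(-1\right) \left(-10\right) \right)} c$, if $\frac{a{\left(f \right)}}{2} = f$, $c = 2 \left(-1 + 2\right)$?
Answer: $520$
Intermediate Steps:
$c = 2$ ($c = 2 \cdot 1 = 2$)
$a{\left(f \right)} = 2 f$
$13 a{\left(\left(-1\right) \left(-10\right) \right)} c = 13 \cdot 2 \left(\left(-1\right) \left(-10\right)\right) 2 = 13 \cdot 2 \cdot 10 \cdot 2 = 13 \cdot 20 \cdot 2 = 260 \cdot 2 = 520$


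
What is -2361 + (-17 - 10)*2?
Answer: -2415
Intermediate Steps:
-2361 + (-17 - 10)*2 = -2361 - 27*2 = -2361 - 54 = -2415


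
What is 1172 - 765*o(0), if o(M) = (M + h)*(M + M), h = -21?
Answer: 1172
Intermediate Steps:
o(M) = 2*M*(-21 + M) (o(M) = (M - 21)*(M + M) = (-21 + M)*(2*M) = 2*M*(-21 + M))
1172 - 765*o(0) = 1172 - 1530*0*(-21 + 0) = 1172 - 1530*0*(-21) = 1172 - 765*0 = 1172 + 0 = 1172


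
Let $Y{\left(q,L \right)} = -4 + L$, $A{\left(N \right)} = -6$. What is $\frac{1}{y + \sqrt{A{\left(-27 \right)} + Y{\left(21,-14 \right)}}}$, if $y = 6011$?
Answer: $\frac{6011}{36132145} - \frac{2 i \sqrt{6}}{36132145} \approx 0.00016636 - 1.3558 \cdot 10^{-7} i$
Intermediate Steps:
$\frac{1}{y + \sqrt{A{\left(-27 \right)} + Y{\left(21,-14 \right)}}} = \frac{1}{6011 + \sqrt{-6 - 18}} = \frac{1}{6011 + \sqrt{-24}} = \frac{1}{6011 + 2 i \sqrt{6}}$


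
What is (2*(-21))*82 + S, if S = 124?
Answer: -3320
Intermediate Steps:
(2*(-21))*82 + S = (2*(-21))*82 + 124 = -42*82 + 124 = -3444 + 124 = -3320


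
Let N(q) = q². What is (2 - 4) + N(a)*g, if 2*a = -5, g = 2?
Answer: 21/2 ≈ 10.500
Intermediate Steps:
a = -5/2 (a = (½)*(-5) = -5/2 ≈ -2.5000)
(2 - 4) + N(a)*g = (2 - 4) + (-5/2)²*2 = -2 + (25/4)*2 = -2 + 25/2 = 21/2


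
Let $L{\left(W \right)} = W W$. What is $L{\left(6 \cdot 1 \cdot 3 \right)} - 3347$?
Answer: $-3023$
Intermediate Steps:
$L{\left(W \right)} = W^{2}$
$L{\left(6 \cdot 1 \cdot 3 \right)} - 3347 = \left(6 \cdot 1 \cdot 3\right)^{2} - 3347 = \left(6 \cdot 3\right)^{2} - 3347 = 18^{2} - 3347 = 324 - 3347 = -3023$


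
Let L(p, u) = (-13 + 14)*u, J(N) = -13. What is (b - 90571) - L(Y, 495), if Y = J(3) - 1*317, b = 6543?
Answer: -84523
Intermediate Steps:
Y = -330 (Y = -13 - 1*317 = -13 - 317 = -330)
L(p, u) = u (L(p, u) = 1*u = u)
(b - 90571) - L(Y, 495) = (6543 - 90571) - 1*495 = -84028 - 495 = -84523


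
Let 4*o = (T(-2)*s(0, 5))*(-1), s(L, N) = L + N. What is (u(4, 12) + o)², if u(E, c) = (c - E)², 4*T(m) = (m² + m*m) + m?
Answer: 247009/64 ≈ 3859.5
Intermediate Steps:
T(m) = m²/2 + m/4 (T(m) = ((m² + m*m) + m)/4 = ((m² + m²) + m)/4 = (2*m² + m)/4 = (m + 2*m²)/4 = m²/2 + m/4)
o = -15/8 (o = ((((¼)*(-2)*(1 + 2*(-2)))*(0 + 5))*(-1))/4 = ((((¼)*(-2)*(1 - 4))*5)*(-1))/4 = ((((¼)*(-2)*(-3))*5)*(-1))/4 = (((3/2)*5)*(-1))/4 = ((15/2)*(-1))/4 = (¼)*(-15/2) = -15/8 ≈ -1.8750)
(u(4, 12) + o)² = ((4 - 1*12)² - 15/8)² = ((4 - 12)² - 15/8)² = ((-8)² - 15/8)² = (64 - 15/8)² = (497/8)² = 247009/64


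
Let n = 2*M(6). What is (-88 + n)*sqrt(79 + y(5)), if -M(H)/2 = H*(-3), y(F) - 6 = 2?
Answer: -16*sqrt(87) ≈ -149.24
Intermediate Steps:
y(F) = 8 (y(F) = 6 + 2 = 8)
M(H) = 6*H (M(H) = -2*H*(-3) = -(-6)*H = 6*H)
n = 72 (n = 2*(6*6) = 2*36 = 72)
(-88 + n)*sqrt(79 + y(5)) = (-88 + 72)*sqrt(79 + 8) = -16*sqrt(87)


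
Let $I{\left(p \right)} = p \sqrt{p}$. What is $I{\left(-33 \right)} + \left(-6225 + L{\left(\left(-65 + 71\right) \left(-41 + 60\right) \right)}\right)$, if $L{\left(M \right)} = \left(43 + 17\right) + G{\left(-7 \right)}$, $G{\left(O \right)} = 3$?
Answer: $-6162 - 33 i \sqrt{33} \approx -6162.0 - 189.57 i$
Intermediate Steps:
$I{\left(p \right)} = p^{\frac{3}{2}}$
$L{\left(M \right)} = 63$ ($L{\left(M \right)} = \left(43 + 17\right) + 3 = 60 + 3 = 63$)
$I{\left(-33 \right)} + \left(-6225 + L{\left(\left(-65 + 71\right) \left(-41 + 60\right) \right)}\right) = \left(-33\right)^{\frac{3}{2}} + \left(-6225 + 63\right) = - 33 i \sqrt{33} - 6162 = -6162 - 33 i \sqrt{33}$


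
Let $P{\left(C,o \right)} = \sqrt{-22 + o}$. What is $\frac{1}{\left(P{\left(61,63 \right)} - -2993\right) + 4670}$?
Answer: $\frac{7663}{58721528} - \frac{\sqrt{41}}{58721528} \approx 0.00013039$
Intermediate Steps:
$\frac{1}{\left(P{\left(61,63 \right)} - -2993\right) + 4670} = \frac{1}{\left(\sqrt{-22 + 63} - -2993\right) + 4670} = \frac{1}{\left(\sqrt{41} + 2993\right) + 4670} = \frac{1}{\left(2993 + \sqrt{41}\right) + 4670} = \frac{1}{7663 + \sqrt{41}}$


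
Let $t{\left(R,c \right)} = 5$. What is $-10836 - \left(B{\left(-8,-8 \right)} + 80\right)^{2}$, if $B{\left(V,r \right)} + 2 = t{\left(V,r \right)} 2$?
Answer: $-18580$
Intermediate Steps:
$B{\left(V,r \right)} = 8$ ($B{\left(V,r \right)} = -2 + 5 \cdot 2 = -2 + 10 = 8$)
$-10836 - \left(B{\left(-8,-8 \right)} + 80\right)^{2} = -10836 - \left(8 + 80\right)^{2} = -10836 - 88^{2} = -10836 - 7744 = -18580$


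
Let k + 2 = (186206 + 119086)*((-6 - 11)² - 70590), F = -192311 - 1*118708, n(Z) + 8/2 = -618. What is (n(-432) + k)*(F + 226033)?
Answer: 1823997876190776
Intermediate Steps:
n(Z) = -622 (n(Z) = -4 - 618 = -622)
F = -311019 (F = -192311 - 118708 = -311019)
k = -21462332894 (k = -2 + (186206 + 119086)*((-6 - 11)² - 70590) = -2 + 305292*((-17)² - 70590) = -2 + 305292*(289 - 70590) = -2 + 305292*(-70301) = -2 - 21462332892 = -21462332894)
(n(-432) + k)*(F + 226033) = (-622 - 21462332894)*(-311019 + 226033) = -21462333516*(-84986) = 1823997876190776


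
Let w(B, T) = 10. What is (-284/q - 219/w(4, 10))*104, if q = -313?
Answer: -3416764/1565 ≈ -2183.2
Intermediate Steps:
(-284/q - 219/w(4, 10))*104 = (-284/(-313) - 219/10)*104 = (-284*(-1/313) - 219*⅒)*104 = (284/313 - 219/10)*104 = -65707/3130*104 = -3416764/1565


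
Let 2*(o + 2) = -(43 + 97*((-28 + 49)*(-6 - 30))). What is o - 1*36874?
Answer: -463/2 ≈ -231.50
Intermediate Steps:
o = 73285/2 (o = -2 + (-(43 + 97*((-28 + 49)*(-6 - 30))))/2 = -2 + (-(43 + 97*(21*(-36))))/2 = -2 + (-(43 + 97*(-756)))/2 = -2 + (-(43 - 73332))/2 = -2 + (-1*(-73289))/2 = -2 + (1/2)*73289 = -2 + 73289/2 = 73285/2 ≈ 36643.)
o - 1*36874 = 73285/2 - 1*36874 = 73285/2 - 36874 = -463/2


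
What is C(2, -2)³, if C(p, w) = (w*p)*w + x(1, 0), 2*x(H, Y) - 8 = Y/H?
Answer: 1728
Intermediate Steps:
x(H, Y) = 4 + Y/(2*H) (x(H, Y) = 4 + (Y/H)/2 = 4 + Y/(2*H))
C(p, w) = 4 + p*w² (C(p, w) = (w*p)*w + (4 + (½)*0/1) = (p*w)*w + (4 + (½)*0*1) = p*w² + (4 + 0) = p*w² + 4 = 4 + p*w²)
C(2, -2)³ = (4 + 2*(-2)²)³ = (4 + 2*4)³ = (4 + 8)³ = 12³ = 1728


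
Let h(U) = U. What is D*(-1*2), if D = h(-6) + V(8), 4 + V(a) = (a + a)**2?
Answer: -492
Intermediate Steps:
V(a) = -4 + 4*a**2 (V(a) = -4 + (a + a)**2 = -4 + (2*a)**2 = -4 + 4*a**2)
D = 246 (D = -6 + (-4 + 4*8**2) = -6 + (-4 + 4*64) = -6 + (-4 + 256) = -6 + 252 = 246)
D*(-1*2) = 246*(-1*2) = 246*(-2) = -492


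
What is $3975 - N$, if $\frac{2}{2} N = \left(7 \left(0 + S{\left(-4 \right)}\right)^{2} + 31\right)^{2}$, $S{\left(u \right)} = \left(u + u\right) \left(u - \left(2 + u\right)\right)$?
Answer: $-3319354$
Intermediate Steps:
$S{\left(u \right)} = - 4 u$ ($S{\left(u \right)} = 2 u \left(-2\right) = - 4 u$)
$N = 3323329$ ($N = \left(7 \left(0 - -16\right)^{2} + 31\right)^{2} = \left(7 \left(0 + 16\right)^{2} + 31\right)^{2} = \left(7 \cdot 16^{2} + 31\right)^{2} = \left(7 \cdot 256 + 31\right)^{2} = \left(1792 + 31\right)^{2} = 1823^{2} = 3323329$)
$3975 - N = 3975 - 3323329 = -3319354$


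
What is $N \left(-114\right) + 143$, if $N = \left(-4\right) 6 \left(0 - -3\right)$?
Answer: $8351$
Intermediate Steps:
$N = -72$ ($N = - 24 \left(0 + 3\right) = \left(-24\right) 3 = -72$)
$N \left(-114\right) + 143 = \left(-72\right) \left(-114\right) + 143 = 8208 + 143 = 8351$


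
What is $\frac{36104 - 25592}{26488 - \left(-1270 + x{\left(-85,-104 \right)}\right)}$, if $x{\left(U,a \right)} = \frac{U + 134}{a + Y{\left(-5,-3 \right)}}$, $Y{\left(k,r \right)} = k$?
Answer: $\frac{381936}{1008557} \approx 0.3787$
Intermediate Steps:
$x{\left(U,a \right)} = \frac{134 + U}{-5 + a}$ ($x{\left(U,a \right)} = \frac{U + 134}{a - 5} = \frac{134 + U}{-5 + a}$)
$\frac{36104 - 25592}{26488 - \left(-1270 + x{\left(-85,-104 \right)}\right)} = \frac{36104 - 25592}{26488 + \left(1270 - \frac{134 - 85}{-5 - 104}\right)} = \frac{36104 - 25592}{26488 + \left(1270 - \frac{1}{-109} \cdot 49\right)} = \frac{10512}{26488 + \left(1270 - \left(- \frac{1}{109}\right) 49\right)} = \frac{10512}{26488 + \left(1270 - - \frac{49}{109}\right)} = \frac{10512}{26488 + \left(1270 + \frac{49}{109}\right)} = \frac{10512}{26488 + \frac{138479}{109}} = \frac{10512}{\frac{3025671}{109}} = 10512 \cdot \frac{109}{3025671} = \frac{381936}{1008557}$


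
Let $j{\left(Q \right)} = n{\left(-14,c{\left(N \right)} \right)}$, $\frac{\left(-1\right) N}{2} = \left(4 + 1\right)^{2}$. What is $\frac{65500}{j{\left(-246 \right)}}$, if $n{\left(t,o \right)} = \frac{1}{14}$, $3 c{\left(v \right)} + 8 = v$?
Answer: $917000$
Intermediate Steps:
$N = -50$ ($N = - 2 \left(4 + 1\right)^{2} = - 2 \cdot 5^{2} = \left(-2\right) 25 = -50$)
$c{\left(v \right)} = - \frac{8}{3} + \frac{v}{3}$
$n{\left(t,o \right)} = \frac{1}{14}$
$j{\left(Q \right)} = \frac{1}{14}$
$\frac{65500}{j{\left(-246 \right)}} = 65500 \frac{1}{\frac{1}{14}} = 65500 \cdot 14 = 917000$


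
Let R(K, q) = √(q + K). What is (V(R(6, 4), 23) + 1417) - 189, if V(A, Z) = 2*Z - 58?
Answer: 1216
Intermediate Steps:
R(K, q) = √(K + q)
V(A, Z) = -58 + 2*Z
(V(R(6, 4), 23) + 1417) - 189 = ((-58 + 2*23) + 1417) - 189 = ((-58 + 46) + 1417) - 189 = (-12 + 1417) - 189 = 1405 - 189 = 1216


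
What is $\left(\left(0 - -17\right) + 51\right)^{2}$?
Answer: $4624$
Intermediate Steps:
$\left(\left(0 - -17\right) + 51\right)^{2} = \left(\left(0 + 17\right) + 51\right)^{2} = \left(17 + 51\right)^{2} = 68^{2} = 4624$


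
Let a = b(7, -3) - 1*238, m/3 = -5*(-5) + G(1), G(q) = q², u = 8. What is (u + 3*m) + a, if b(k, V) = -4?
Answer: 0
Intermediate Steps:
m = 78 (m = 3*(-5*(-5) + 1²) = 3*(25 + 1) = 3*26 = 78)
a = -242 (a = -4 - 1*238 = -4 - 238 = -242)
(u + 3*m) + a = (8 + 3*78) - 242 = (8 + 234) - 242 = 242 - 242 = 0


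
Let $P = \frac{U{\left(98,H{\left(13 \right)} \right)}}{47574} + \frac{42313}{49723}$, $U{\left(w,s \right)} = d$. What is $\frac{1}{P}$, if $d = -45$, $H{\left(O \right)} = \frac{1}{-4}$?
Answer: $\frac{13833462}{11758837} \approx 1.1764$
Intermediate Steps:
$H{\left(O \right)} = - \frac{1}{4}$
$U{\left(w,s \right)} = -45$
$P = \frac{11758837}{13833462}$ ($P = - \frac{45}{47574} + \frac{42313}{49723} = \left(-45\right) \frac{1}{47574} + 42313 \cdot \frac{1}{49723} = - \frac{5}{5286} + \frac{2227}{2617} = \frac{11758837}{13833462} \approx 0.85003$)
$\frac{1}{P} = \frac{1}{\frac{11758837}{13833462}} = \frac{13833462}{11758837}$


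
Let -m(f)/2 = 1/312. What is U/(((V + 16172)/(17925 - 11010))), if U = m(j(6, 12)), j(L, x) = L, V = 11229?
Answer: -2305/1424852 ≈ -0.0016177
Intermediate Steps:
m(f) = -1/156 (m(f) = -2/312 = -2*1/312 = -1/156)
U = -1/156 ≈ -0.0064103
U/(((V + 16172)/(17925 - 11010))) = -(17925 - 11010)/(11229 + 16172)/156 = -1/(156*(27401/6915)) = -1/(156*(27401*(1/6915))) = -1/(156*27401/6915) = -1/156*6915/27401 = -2305/1424852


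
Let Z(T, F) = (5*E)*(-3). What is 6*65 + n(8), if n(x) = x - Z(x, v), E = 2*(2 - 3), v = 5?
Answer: 368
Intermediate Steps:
E = -2 (E = 2*(-1) = -2)
Z(T, F) = 30 (Z(T, F) = (5*(-2))*(-3) = -10*(-3) = 30)
n(x) = -30 + x (n(x) = x - 1*30 = x - 30 = -30 + x)
6*65 + n(8) = 6*65 + (-30 + 8) = 390 - 22 = 368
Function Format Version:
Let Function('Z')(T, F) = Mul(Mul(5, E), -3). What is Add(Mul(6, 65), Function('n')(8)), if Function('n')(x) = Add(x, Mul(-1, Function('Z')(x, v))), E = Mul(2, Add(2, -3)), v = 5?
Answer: 368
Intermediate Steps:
E = -2 (E = Mul(2, -1) = -2)
Function('Z')(T, F) = 30 (Function('Z')(T, F) = Mul(Mul(5, -2), -3) = Mul(-10, -3) = 30)
Function('n')(x) = Add(-30, x) (Function('n')(x) = Add(x, Mul(-1, 30)) = Add(x, -30) = Add(-30, x))
Add(Mul(6, 65), Function('n')(8)) = Add(Mul(6, 65), Add(-30, 8)) = Add(390, -22) = 368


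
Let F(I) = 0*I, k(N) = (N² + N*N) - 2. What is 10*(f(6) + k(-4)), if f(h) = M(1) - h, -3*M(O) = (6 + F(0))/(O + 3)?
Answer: 235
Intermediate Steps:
k(N) = -2 + 2*N² (k(N) = (N² + N²) - 2 = 2*N² - 2 = -2 + 2*N²)
F(I) = 0
M(O) = -2/(3 + O) (M(O) = -(6 + 0)/(3*(O + 3)) = -2/(3 + O))
f(h) = -½ - h (f(h) = -2/(3 + 1) - h = -2/4 - h = -2*¼ - h = -½ - h)
10*(f(6) + k(-4)) = 10*((-½ - 1*6) + (-2 + 2*(-4)²)) = 10*((-½ - 6) + (-2 + 2*16)) = 10*(-13/2 + (-2 + 32)) = 10*(-13/2 + 30) = 10*(47/2) = 235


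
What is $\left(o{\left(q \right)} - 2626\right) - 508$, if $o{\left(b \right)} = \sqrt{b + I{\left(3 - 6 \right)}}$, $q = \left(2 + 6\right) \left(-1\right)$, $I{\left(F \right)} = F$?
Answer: $-3134 + i \sqrt{11} \approx -3134.0 + 3.3166 i$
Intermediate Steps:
$q = -8$ ($q = 8 \left(-1\right) = -8$)
$o{\left(b \right)} = \sqrt{-3 + b}$ ($o{\left(b \right)} = \sqrt{b + \left(3 - 6\right)} = \sqrt{b - 3} = \sqrt{-3 + b}$)
$\left(o{\left(q \right)} - 2626\right) - 508 = \left(\sqrt{-3 - 8} - 2626\right) - 508 = \left(\sqrt{-11} - 2626\right) - 508 = \left(i \sqrt{11} - 2626\right) - 508 = \left(-2626 + i \sqrt{11}\right) - 508 = -3134 + i \sqrt{11}$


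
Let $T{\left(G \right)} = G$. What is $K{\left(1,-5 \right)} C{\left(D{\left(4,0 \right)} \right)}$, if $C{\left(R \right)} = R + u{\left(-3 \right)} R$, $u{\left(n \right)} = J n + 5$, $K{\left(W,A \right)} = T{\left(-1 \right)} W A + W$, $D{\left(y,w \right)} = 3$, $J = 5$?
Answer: $-162$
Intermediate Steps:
$K{\left(W,A \right)} = W - A W$ ($K{\left(W,A \right)} = - W A + W = - A W + W = W - A W$)
$u{\left(n \right)} = 5 + 5 n$ ($u{\left(n \right)} = 5 n + 5 = 5 + 5 n$)
$C{\left(R \right)} = - 9 R$ ($C{\left(R \right)} = R + \left(5 + 5 \left(-3\right)\right) R = R + \left(5 - 15\right) R = R - 10 R = - 9 R$)
$K{\left(1,-5 \right)} C{\left(D{\left(4,0 \right)} \right)} = 1 \left(1 - -5\right) \left(\left(-9\right) 3\right) = 1 \left(1 + 5\right) \left(-27\right) = 1 \cdot 6 \left(-27\right) = 6 \left(-27\right) = -162$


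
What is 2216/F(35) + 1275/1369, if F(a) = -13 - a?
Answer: -371563/8214 ≈ -45.235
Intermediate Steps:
2216/F(35) + 1275/1369 = 2216/(-13 - 1*35) + 1275/1369 = 2216/(-13 - 35) + 1275*(1/1369) = 2216/(-48) + 1275/1369 = 2216*(-1/48) + 1275/1369 = -277/6 + 1275/1369 = -371563/8214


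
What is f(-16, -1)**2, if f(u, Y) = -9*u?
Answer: 20736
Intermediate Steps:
f(-16, -1)**2 = (-9*(-16))**2 = 144**2 = 20736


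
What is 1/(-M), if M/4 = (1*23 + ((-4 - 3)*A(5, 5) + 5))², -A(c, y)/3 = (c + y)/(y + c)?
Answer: -1/9604 ≈ -0.00010412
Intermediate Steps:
A(c, y) = -3 (A(c, y) = -3*(c + y)/(y + c) = -3*(c + y)/(c + y) = -3*1 = -3)
M = 9604 (M = 4*(1*23 + ((-4 - 3)*(-3) + 5))² = 4*(23 + (-7*(-3) + 5))² = 4*(23 + (21 + 5))² = 4*(23 + 26)² = 4*49² = 4*2401 = 9604)
1/(-M) = 1/(-1*9604) = 1/(-9604) = -1/9604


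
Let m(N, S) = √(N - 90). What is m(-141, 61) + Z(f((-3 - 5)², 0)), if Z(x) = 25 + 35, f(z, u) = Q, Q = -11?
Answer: 60 + I*√231 ≈ 60.0 + 15.199*I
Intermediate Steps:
f(z, u) = -11
Z(x) = 60
m(N, S) = √(-90 + N)
m(-141, 61) + Z(f((-3 - 5)², 0)) = √(-90 - 141) + 60 = √(-231) + 60 = I*√231 + 60 = 60 + I*√231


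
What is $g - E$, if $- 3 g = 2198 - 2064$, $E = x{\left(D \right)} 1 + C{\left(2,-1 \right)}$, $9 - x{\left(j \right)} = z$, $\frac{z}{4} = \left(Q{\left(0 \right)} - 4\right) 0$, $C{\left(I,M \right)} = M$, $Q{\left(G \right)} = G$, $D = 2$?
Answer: $- \frac{158}{3} \approx -52.667$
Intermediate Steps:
$z = 0$ ($z = 4 \left(0 - 4\right) 0 = 4 \left(\left(-4\right) 0\right) = 4 \cdot 0 = 0$)
$x{\left(j \right)} = 9$ ($x{\left(j \right)} = 9 - 0 = 9 + 0 = 9$)
$E = 8$ ($E = 9 \cdot 1 - 1 = 9 - 1 = 8$)
$g = - \frac{134}{3}$ ($g = - \frac{2198 - 2064}{3} = \left(- \frac{1}{3}\right) 134 = - \frac{134}{3} \approx -44.667$)
$g - E = - \frac{134}{3} - 8 = - \frac{158}{3}$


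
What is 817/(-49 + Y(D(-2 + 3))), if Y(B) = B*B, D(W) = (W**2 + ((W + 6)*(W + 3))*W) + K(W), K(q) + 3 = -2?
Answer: 817/527 ≈ 1.5503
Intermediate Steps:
K(q) = -5 (K(q) = -3 - 2 = -5)
D(W) = -5 + W**2 + W*(3 + W)*(6 + W) (D(W) = (W**2 + ((W + 6)*(W + 3))*W) - 5 = (W**2 + ((6 + W)*(3 + W))*W) - 5 = (W**2 + ((3 + W)*(6 + W))*W) - 5 = (W**2 + W*(3 + W)*(6 + W)) - 5 = -5 + W**2 + W*(3 + W)*(6 + W))
Y(B) = B**2
817/(-49 + Y(D(-2 + 3))) = 817/(-49 + (-5 + (-2 + 3)**3 + 10*(-2 + 3)**2 + 18*(-2 + 3))**2) = 817/(-49 + (-5 + 1**3 + 10*1**2 + 18*1)**2) = 817/(-49 + (-5 + 1 + 10*1 + 18)**2) = 817/(-49 + (-5 + 1 + 10 + 18)**2) = 817/(-49 + 24**2) = 817/(-49 + 576) = 817/527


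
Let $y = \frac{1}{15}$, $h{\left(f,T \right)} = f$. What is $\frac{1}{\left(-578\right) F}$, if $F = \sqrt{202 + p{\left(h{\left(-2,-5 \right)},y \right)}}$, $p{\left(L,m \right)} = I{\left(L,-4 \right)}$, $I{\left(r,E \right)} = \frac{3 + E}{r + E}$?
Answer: $- \frac{\sqrt{7278}}{701114} \approx -0.00012168$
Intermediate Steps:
$y = \frac{1}{15} \approx 0.066667$
$I{\left(r,E \right)} = \frac{3 + E}{E + r}$
$p{\left(L,m \right)} = - \frac{1}{-4 + L}$ ($p{\left(L,m \right)} = \frac{3 - 4}{-4 + L} = \frac{1}{-4 + L} \left(-1\right) = - \frac{1}{-4 + L}$)
$F = \frac{\sqrt{7278}}{6}$ ($F = \sqrt{202 - \frac{1}{-4 - 2}} = \sqrt{202 - \frac{1}{-6}} = \sqrt{202 - - \frac{1}{6}} = \sqrt{202 + \frac{1}{6}} = \sqrt{\frac{1213}{6}} = \frac{\sqrt{7278}}{6} \approx 14.219$)
$\frac{1}{\left(-578\right) F} = \frac{1}{\left(-578\right) \frac{\sqrt{7278}}{6}} = - \frac{\frac{1}{1213} \sqrt{7278}}{578} = - \frac{\sqrt{7278}}{701114}$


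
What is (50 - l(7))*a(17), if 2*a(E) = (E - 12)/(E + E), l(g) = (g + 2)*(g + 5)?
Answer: -145/34 ≈ -4.2647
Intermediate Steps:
l(g) = (2 + g)*(5 + g)
a(E) = (-12 + E)/(4*E) (a(E) = ((E - 12)/(E + E))/2 = ((-12 + E)/((2*E)))/2 = ((-12 + E)*(1/(2*E)))/2 = ((-12 + E)/(2*E))/2 = (-12 + E)/(4*E))
(50 - l(7))*a(17) = (50 - (10 + 7² + 7*7))*((¼)*(-12 + 17)/17) = (50 - (10 + 49 + 49))*((¼)*(1/17)*5) = (50 - 1*108)*(5/68) = (50 - 108)*(5/68) = -58*5/68 = -145/34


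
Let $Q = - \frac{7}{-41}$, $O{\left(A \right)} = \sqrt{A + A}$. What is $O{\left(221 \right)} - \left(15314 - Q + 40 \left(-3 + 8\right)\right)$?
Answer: $- \frac{636067}{41} + \sqrt{442} \approx -15493.0$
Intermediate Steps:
$O{\left(A \right)} = \sqrt{2} \sqrt{A}$ ($O{\left(A \right)} = \sqrt{2 A} = \sqrt{2} \sqrt{A}$)
$Q = \frac{7}{41}$ ($Q = \left(-7\right) \left(- \frac{1}{41}\right) = \frac{7}{41} \approx 0.17073$)
$O{\left(221 \right)} - \left(15314 - Q + 40 \left(-3 + 8\right)\right) = \sqrt{2} \sqrt{221} - \left(\frac{627867}{41} + 40 \left(-3 + 8\right)\right) = \sqrt{442} + \left(\left(\left(-40\right) 5 + \frac{7}{41}\right) - 15314\right) = \sqrt{442} + \left(\left(-200 + \frac{7}{41}\right) - 15314\right) = \sqrt{442} - \frac{636067}{41} = - \frac{636067}{41} + \sqrt{442}$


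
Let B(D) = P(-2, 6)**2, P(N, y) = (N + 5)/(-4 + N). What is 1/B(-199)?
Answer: 4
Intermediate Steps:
P(N, y) = (5 + N)/(-4 + N)
B(D) = 1/4 (B(D) = ((5 - 2)/(-4 - 2))**2 = (3/(-6))**2 = (-1/6*3)**2 = (-1/2)**2 = 1/4)
1/B(-199) = 1/(1/4) = 4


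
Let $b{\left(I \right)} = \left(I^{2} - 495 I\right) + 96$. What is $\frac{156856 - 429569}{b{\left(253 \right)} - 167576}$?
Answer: $\frac{272713}{228706} \approx 1.1924$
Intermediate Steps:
$b{\left(I \right)} = 96 + I^{2} - 495 I$
$\frac{156856 - 429569}{b{\left(253 \right)} - 167576} = \frac{156856 - 429569}{\left(96 + 253^{2} - 125235\right) - 167576} = - \frac{272713}{\left(96 + 64009 - 125235\right) - 167576} = - \frac{272713}{-61130 - 167576} = - \frac{272713}{-228706} = \left(-272713\right) \left(- \frac{1}{228706}\right) = \frac{272713}{228706}$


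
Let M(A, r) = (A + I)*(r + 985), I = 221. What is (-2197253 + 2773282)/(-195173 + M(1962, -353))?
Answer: 576029/1184483 ≈ 0.48631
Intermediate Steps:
M(A, r) = (221 + A)*(985 + r) (M(A, r) = (A + 221)*(r + 985) = (221 + A)*(985 + r))
(-2197253 + 2773282)/(-195173 + M(1962, -353)) = (-2197253 + 2773282)/(-195173 + (217685 + 221*(-353) + 985*1962 + 1962*(-353))) = 576029/(-195173 + (217685 - 78013 + 1932570 - 692586)) = 576029/(-195173 + 1379656) = 576029/1184483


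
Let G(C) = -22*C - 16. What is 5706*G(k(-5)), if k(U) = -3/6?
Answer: -28530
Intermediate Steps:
k(U) = -1/2 (k(U) = -3*1/6 = -1/2)
G(C) = -16 - 22*C
5706*G(k(-5)) = 5706*(-16 - 22*(-1/2)) = 5706*(-16 + 11) = 5706*(-5) = -28530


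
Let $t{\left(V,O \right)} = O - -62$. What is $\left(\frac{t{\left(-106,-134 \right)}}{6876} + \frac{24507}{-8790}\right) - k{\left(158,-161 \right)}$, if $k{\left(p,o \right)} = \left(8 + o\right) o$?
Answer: $- \frac{13786931929}{559630} \approx -24636.0$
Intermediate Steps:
$k{\left(p,o \right)} = o \left(8 + o\right)$
$t{\left(V,O \right)} = 62 + O$ ($t{\left(V,O \right)} = O + 62 = 62 + O$)
$\left(\frac{t{\left(-106,-134 \right)}}{6876} + \frac{24507}{-8790}\right) - k{\left(158,-161 \right)} = \left(\frac{62 - 134}{6876} + \frac{24507}{-8790}\right) - - 161 \left(8 - 161\right) = \left(\left(-72\right) \frac{1}{6876} + 24507 \left(- \frac{1}{8790}\right)\right) - \left(-161\right) \left(-153\right) = \left(- \frac{2}{191} - \frac{8169}{2930}\right) - 24633 = - \frac{1566139}{559630} - 24633 = - \frac{13786931929}{559630}$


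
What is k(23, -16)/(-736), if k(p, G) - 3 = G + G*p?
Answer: 381/736 ≈ 0.51766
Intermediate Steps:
k(p, G) = 3 + G + G*p (k(p, G) = 3 + (G + G*p) = 3 + G + G*p)
k(23, -16)/(-736) = (3 - 16 - 16*23)/(-736) = (3 - 16 - 368)*(-1/736) = -381*(-1/736) = 381/736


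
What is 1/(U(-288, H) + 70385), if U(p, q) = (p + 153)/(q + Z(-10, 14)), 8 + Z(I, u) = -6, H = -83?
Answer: 97/6827480 ≈ 1.4207e-5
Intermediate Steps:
Z(I, u) = -14 (Z(I, u) = -8 - 6 = -14)
U(p, q) = (153 + p)/(-14 + q) (U(p, q) = (p + 153)/(q - 14) = (153 + p)/(-14 + q))
1/(U(-288, H) + 70385) = 1/((153 - 288)/(-14 - 83) + 70385) = 1/(-135/(-97) + 70385) = 1/(-1/97*(-135) + 70385) = 1/(135/97 + 70385) = 1/(6827480/97) = 97/6827480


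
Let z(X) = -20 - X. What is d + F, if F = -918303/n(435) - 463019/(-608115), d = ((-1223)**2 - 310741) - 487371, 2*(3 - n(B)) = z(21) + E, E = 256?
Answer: 89781319077256/127096035 ≈ 7.0641e+5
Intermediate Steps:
n(B) = -209/2 (n(B) = 3 - ((-20 - 1*21) + 256)/2 = 3 - ((-20 - 21) + 256)/2 = 3 - (-41 + 256)/2 = 3 - 1/2*215 = 3 - 215/2 = -209/2)
d = 697617 (d = (1495729 - 310741) - 487371 = 1184988 - 487371 = 697617)
F = 1116964428661/127096035 (F = -918303/(-209/2) - 463019/(-608115) = -918303*(-2/209) - 463019*(-1/608115) = 1836606/209 + 463019/608115 = 1116964428661/127096035 ≈ 8788.3)
d + F = 697617 + 1116964428661/127096035 = 89781319077256/127096035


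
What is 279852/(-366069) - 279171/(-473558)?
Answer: -10110101539/57784967834 ≈ -0.17496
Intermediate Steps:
279852/(-366069) - 279171/(-473558) = 279852*(-1/366069) - 279171*(-1/473558) = -93284/122023 + 279171/473558 = -10110101539/57784967834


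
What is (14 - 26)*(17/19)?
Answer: -204/19 ≈ -10.737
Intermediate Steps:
(14 - 26)*(17/19) = -204/19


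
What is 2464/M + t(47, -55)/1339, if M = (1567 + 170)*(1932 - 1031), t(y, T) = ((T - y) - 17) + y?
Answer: -109383368/2095584543 ≈ -0.052197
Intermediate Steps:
t(y, T) = -17 + T (t(y, T) = (-17 + T - y) + y = -17 + T)
M = 1565037 (M = 1737*901 = 1565037)
2464/M + t(47, -55)/1339 = 2464/1565037 + (-17 - 55)/1339 = 2464*(1/1565037) - 72*1/1339 = 2464/1565037 - 72/1339 = -109383368/2095584543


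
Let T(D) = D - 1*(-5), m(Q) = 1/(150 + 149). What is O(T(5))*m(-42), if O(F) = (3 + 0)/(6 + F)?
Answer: 3/4784 ≈ 0.00062709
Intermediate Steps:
m(Q) = 1/299
T(D) = 5 + D (T(D) = D + 5 = 5 + D)
O(F) = 3/(6 + F)
O(T(5))*m(-42) = (3/(6 + (5 + 5)))*(1/299) = (3/(6 + 10))*(1/299) = (3/16)*(1/299) = 3/4784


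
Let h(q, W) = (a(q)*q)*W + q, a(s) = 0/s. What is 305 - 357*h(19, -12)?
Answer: -6478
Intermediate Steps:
a(s) = 0
h(q, W) = q (h(q, W) = (0*q)*W + q = 0*W + q = 0 + q = q)
305 - 357*h(19, -12) = 305 - 357*19 = 305 - 6783 = -6478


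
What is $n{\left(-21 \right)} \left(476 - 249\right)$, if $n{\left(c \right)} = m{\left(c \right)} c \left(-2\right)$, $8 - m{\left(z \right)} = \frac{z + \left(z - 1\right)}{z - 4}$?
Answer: $\frac{1496838}{25} \approx 59874.0$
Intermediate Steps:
$m{\left(z \right)} = 8 - \frac{-1 + 2 z}{-4 + z}$ ($m{\left(z \right)} = 8 - \frac{z + \left(z - 1\right)}{z - 4} = 8 - \frac{z + \left(z - 1\right)}{-4 + z} = 8 - \frac{z + \left(-1 + z\right)}{-4 + z} = 8 - \frac{-1 + 2 z}{-4 + z}$)
$n{\left(c \right)} = - \frac{2 c \left(-31 + 6 c\right)}{-4 + c}$ ($n{\left(c \right)} = \frac{-31 + 6 c}{-4 + c} c \left(-2\right) = \frac{c \left(-31 + 6 c\right)}{-4 + c} \left(-2\right) = - \frac{2 c \left(-31 + 6 c\right)}{-4 + c}$)
$n{\left(-21 \right)} \left(476 - 249\right) = 2 \left(-21\right) \frac{1}{-4 - 21} \left(31 - -126\right) \left(476 - 249\right) = 2 \left(-21\right) \frac{1}{-25} \left(31 + 126\right) 227 = 2 \left(-21\right) \left(- \frac{1}{25}\right) 157 \cdot 227 = \frac{6594}{25} \cdot 227 = \frac{1496838}{25}$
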